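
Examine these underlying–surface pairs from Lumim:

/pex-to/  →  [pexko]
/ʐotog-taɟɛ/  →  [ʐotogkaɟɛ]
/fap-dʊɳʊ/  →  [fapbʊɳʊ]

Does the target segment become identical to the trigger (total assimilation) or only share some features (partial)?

The segment that alternates is /t/, which surfaces as [k] when adjacent to /x/.
/t/ is alveolar while /x/ is velar; the output [k] is velar, matching the trigger — so the feature that spreads is place.
Manner and voice are unchanged, so the assimilation is partial, not total.
The other alternating forms pattern the same way: /t/ → [k] after /g/ (alveolar → velar, matching velar); /d/ → [b] after /p/ (alveolar → bilabial, matching bilabial) — only place changes, and always toward the preceding segment.

partial assimilation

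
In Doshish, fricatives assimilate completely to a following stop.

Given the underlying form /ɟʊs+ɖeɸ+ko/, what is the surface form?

/s/ is the segment targeted by the rule; it sits immediately before /ɖ/, so it assimilates completely and surfaces as [ɖ].
At the second juncture, /ɸ/ likewise becomes [k] adjacent to /k/.

[ɟʊɖɖekko]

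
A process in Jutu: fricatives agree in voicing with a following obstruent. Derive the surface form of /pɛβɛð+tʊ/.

[pɛβɛθtʊ]

/ð/ is a voiced dental fricative. The following trigger /t/ is voiceless, so /ð/ must become voiceless as well.
The voiceless dental fricative is [θ], so /ð/ → [θ].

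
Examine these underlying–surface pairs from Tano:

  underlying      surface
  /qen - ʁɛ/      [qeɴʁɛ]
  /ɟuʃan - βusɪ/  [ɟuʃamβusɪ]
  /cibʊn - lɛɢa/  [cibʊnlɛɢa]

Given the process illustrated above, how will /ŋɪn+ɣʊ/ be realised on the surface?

[ŋɪŋɣʊ]

The data show regressive place assimilation: /n/ → [ɴ] before /ʁ/; /n/ → [m] before /β/. In each pair only place changes, matching the following consonant, while manner and voice stay constant.
No alternation appears in [cibʊnlɛɢa]: there the adjacent consonants already agree in place (/n/ and /l/ are both alveolar), so this form is consistent with the same rule.
/n/ is a voiced alveolar nasal. The following trigger /ɣ/ is velar, so /n/ must become velar as well.
Changing only its place to velar gives [ŋ] — the voiced velar nasal.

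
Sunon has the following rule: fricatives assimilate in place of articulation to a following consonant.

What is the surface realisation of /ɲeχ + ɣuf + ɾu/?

The rule targets /χ/ (voiceless uvular fricative), which sits before the trigger /ɣ/ (velar).
A voiceless velar fricative is [x], so the surface segment is [x].
At the second juncture, /f/ likewise becomes [s] adjacent to /ɾ/.

[ɲexɣusɾu]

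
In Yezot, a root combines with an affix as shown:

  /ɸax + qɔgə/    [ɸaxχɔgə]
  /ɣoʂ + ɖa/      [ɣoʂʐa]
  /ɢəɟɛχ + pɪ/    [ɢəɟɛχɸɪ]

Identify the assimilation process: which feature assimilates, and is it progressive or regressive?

progressive manner assimilation

Comparing underlying and surface forms, /q/ → [χ] is the alternation; the neighbouring /x/ is constant.
The change stop → fricative matches the manner of the preceding /x/, identifying this as manner assimilation.
Place and voice are unchanged, so the assimilation is partial, not total.
The same holds elsewhere in the data: /ɖ/ → [ʐ] after /ʂ/ (stop → fricative, matching a fricative); /p/ → [ɸ] after /χ/ (stop → fricative, matching a fricative) — only manner changes, and always toward the preceding segment.
The trigger is the preceding segment, so the direction is progressive (perseverative).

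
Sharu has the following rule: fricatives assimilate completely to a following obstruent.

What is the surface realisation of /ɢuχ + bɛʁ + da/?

/χ/ is the segment targeted by the rule; it sits immediately before /b/, so it assimilates completely and surfaces as [b].
The same rule applies at the second boundary: /ʁ/ → [d] next to /d/.

[ɢubbɛdda]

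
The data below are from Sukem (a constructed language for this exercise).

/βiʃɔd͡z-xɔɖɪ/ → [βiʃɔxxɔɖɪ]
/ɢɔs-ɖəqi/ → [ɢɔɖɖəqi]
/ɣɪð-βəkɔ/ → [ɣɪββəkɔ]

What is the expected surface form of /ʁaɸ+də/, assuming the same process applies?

[ʁaddə]

The data show regressive total assimilation (/d͡z/ → [x] before /x/; /s/ → [ɖ] before /ɖ/; /ð/ → [β] before /β/): in every case the target segment becomes identical to its following neighbour, copying more than a single feature.
/ɸ/ is the segment targeted by the rule; it sits immediately before /d/, so it assimilates completely and surfaces as [d].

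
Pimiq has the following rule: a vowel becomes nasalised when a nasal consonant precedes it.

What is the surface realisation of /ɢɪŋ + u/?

The vowel /u/ is adjacent to the preceding nasal /ŋ/, so it acquires [+nasal] and surfaces as [ũ].

[ɢɪŋũ]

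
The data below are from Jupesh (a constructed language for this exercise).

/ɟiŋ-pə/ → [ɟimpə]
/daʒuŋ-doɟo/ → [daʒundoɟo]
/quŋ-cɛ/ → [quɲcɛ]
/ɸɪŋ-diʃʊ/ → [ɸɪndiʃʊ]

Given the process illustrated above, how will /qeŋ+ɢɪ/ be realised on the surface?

[qeɴɢɪ]

The data show regressive place assimilation: /ŋ/ → [m] before /p/; /ŋ/ → [n] before /d/; /ŋ/ → [ɲ] before /c/. In each pair only place changes, matching the following consonant, while manner and voice stay constant.
/ŋ/ is a voiced velar nasal. The following trigger /ɢ/ is uvular, so /ŋ/ must become uvular as well.
The voiced uvular nasal is [ɴ], so /ŋ/ → [ɴ].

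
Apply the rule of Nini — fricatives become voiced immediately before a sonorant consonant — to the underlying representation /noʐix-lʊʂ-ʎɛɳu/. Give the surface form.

[noʐiɣlʊʐʎɛɳu]

The rule targets /x/ (voiceless velar fricative), which sits before the trigger /l/ (voiced).
The voiced velar fricative is [ɣ], so /x/ → [ɣ].
The same rule applies at the second boundary: /ʂ/ → [ʐ] next to /ʎ/.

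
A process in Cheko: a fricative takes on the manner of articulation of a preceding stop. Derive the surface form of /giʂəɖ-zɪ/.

[giʂəɖdɪ]

The rule targets /z/ (voiced alveolar fricative), which sits after the trigger /ɖ/ (stop).
A voiced alveolar stop is [d], so the surface segment is [d].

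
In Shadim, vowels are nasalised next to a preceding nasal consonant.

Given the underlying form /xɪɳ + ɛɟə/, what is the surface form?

/ɛ/ sits next to the nasal /ɳ/ and is therefore nasalised to [ɛ̃].

[xɪɳɛ̃ɟə]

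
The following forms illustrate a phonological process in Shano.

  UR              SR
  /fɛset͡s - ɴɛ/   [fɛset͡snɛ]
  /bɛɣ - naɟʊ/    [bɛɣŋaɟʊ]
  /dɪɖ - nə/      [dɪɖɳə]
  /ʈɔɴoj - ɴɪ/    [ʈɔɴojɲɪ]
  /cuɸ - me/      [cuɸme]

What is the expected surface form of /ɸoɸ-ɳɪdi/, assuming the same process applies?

The data show progressive place assimilation: /ɴ/ → [n] after /t͡s/; /n/ → [ŋ] after /ɣ/; /n/ → [ɳ] after /ɖ/; /ɴ/ → [ɲ] after /j/. In each pair only place changes, matching the preceding consonant, while manner and voice stay constant.
Nothing changes in [cuɸme]: there the adjacent consonants already agree in place (/m/ and /ɸ/ are both bilabial), so this form is consistent with the same rule.
The rule targets /ɳ/ (voiced retroflex nasal), which sits after the trigger /ɸ/ (bilabial).
A voiced bilabial nasal is [m], so the surface segment is [m].

[ɸoɸmɪdi]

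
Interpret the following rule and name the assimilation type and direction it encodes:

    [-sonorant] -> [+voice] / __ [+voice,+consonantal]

The structural change is [+voice], and the conditioning segment [+voice,+consonantal] (a voiced consonant) is itself voiced, so the target comes to share the voicing of its neighbour — voicing assimilation.
Since the environment is written after the underscore, the trigger follows the target; the direction is regressive.

regressive voicing assimilation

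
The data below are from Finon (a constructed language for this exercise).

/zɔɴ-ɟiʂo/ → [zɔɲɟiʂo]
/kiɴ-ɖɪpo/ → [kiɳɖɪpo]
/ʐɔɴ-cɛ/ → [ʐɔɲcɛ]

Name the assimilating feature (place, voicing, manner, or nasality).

place

The segment that alternates is /ɴ/, which surfaces as [ɲ] when adjacent to /ɟ/.
The change uvular → palatal matches the place of the following /ɟ/, identifying this as place assimilation.
The other alternating forms pattern the same way: /ɴ/ → [ɳ] before /ɖ/ (uvular → retroflex, matching retroflex); /ɴ/ → [ɲ] before /c/ (uvular → palatal, matching palatal) — only place changes, and always toward the following segment.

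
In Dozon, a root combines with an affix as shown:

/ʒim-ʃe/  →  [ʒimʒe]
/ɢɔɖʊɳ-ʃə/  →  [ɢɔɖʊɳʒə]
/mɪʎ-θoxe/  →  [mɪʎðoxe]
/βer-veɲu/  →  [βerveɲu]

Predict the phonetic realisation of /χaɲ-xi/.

[χaɲɣi]

The data show progressive voicing assimilation: /ʃ/ → [ʒ] after /m/; /ʃ/ → [ʒ] after /ɳ/; /θ/ → [ð] after /ʎ/. In each pair only voicing changes, matching the preceding consonant, while place and manner stay constant.
No alternation appears in [βerveɲu]: there the adjacent consonants already agree in voicing (/v/ and /r/ are both voiced), so this form is consistent with the same rule.
The rule targets /x/ (voiceless velar fricative), which sits after the trigger /ɲ/ (voiced).
A voiced velar fricative is [ɣ], so the surface segment is [ɣ].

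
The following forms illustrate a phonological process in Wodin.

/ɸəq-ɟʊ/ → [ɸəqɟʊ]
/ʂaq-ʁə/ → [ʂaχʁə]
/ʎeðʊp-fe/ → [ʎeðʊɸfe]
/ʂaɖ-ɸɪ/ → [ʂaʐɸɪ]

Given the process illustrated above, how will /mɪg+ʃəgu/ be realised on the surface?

[mɪɣʃəgu]

The data show regressive manner assimilation: /q/ → [χ] before /ʁ/; /p/ → [ɸ] before /f/; /ɖ/ → [ʐ] before /ɸ/. In each pair only manner changes, matching the following consonant, while place and voice stay constant.
Nothing changes in [ɸəqɟʊ]: there the adjacent consonants already agree in manner (/q/ and /ɟ/ are both stops), so this form is consistent with the same rule.
The rule targets /g/ (voiced velar stop), which sits before the trigger /ʃ/ (fricative).
The voiced velar fricative is [ɣ], so /g/ → [ɣ].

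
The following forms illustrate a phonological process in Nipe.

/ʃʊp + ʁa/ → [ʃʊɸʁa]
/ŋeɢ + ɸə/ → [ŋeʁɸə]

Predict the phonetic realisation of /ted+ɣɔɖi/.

The data show regressive manner assimilation: /p/ → [ɸ] before /ʁ/; /ɢ/ → [ʁ] before /ɸ/. In each pair only manner changes, matching the following consonant, while place and voice stay constant.
/d/ is a voiced alveolar stop. The following trigger /ɣ/ is a fricative, so /d/ must become a fricative as well.
Changing only its manner to fricative gives [z] — the voiced alveolar fricative.

[tezɣɔɖi]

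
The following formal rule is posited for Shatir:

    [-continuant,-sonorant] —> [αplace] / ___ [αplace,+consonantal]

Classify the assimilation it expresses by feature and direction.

The rule copies the place features (abbreviated [place]) from the environment onto the target, so the assimilating feature is place.
Since the environment is written after the underscore, the trigger follows the target; the direction is regressive.

regressive place assimilation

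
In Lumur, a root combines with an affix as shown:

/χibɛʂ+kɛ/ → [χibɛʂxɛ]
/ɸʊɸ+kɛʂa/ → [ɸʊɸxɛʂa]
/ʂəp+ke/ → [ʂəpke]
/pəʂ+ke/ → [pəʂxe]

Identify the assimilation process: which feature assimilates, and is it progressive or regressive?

Underlying /k/ is realised as [x] next to /ʂ/; /ʂ/ itself does not change.
The change stop → fricative matches the manner of the preceding /ʂ/, identifying this as manner assimilation.
Place and voice are unchanged, so the assimilation is partial, not total.
The other alternating form patterns the same way: /k/ → [x] after /ɸ/ (stop → fricative, matching a fricative) — only manner changes, and always toward the preceding segment.
No alternation appears in [ʂəpke]: there the adjacent consonants already agree in manner (/k/ and /p/ are both stops), so this form is consistent with the same rule.
The trigger is the preceding segment, so the direction is progressive (perseverative).

progressive manner assimilation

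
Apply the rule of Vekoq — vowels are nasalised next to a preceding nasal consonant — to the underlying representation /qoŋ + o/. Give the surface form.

The vowel /o/ is adjacent to the preceding nasal /ŋ/, so it acquires [+nasal] and surfaces as [õ].

[qoŋõ]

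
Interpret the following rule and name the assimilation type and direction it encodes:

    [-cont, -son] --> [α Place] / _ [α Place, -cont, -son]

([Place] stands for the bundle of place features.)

regressive place assimilation

The shared variable α links the value of the place features (abbreviated [Place]) on the target to the same value on the neighbouring segment, so place is the feature that assimilates.
The conditioning segment sits to the right of the focus bar, meaning the trigger follows the segment that changes — regressive assimilation.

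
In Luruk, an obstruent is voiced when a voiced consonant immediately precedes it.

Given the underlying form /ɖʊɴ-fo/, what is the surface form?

[ɖʊɴvo]

/f/ is a voiceless labiodental fricative. The preceding trigger /ɴ/ is voiced, so /f/ must become voiced as well.
Changing only its voicing to voiced gives [v] — the voiced labiodental fricative.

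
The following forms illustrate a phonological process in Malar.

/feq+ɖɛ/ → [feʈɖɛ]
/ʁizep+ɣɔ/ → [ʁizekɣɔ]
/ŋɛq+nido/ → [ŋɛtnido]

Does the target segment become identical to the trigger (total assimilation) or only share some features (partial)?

partial assimilation

The segment that alternates is /q/, which surfaces as [ʈ] when adjacent to /ɖ/.
The change uvular → retroflex matches the place of the following /ɖ/, identifying this as place assimilation.
Manner and voice are unchanged, so the assimilation is partial, not total.
The same holds elsewhere in the data: /p/ → [k] before /ɣ/ (bilabial → velar, matching velar); /q/ → [t] before /n/ (uvular → alveolar, matching alveolar) — only place changes, and always toward the following segment.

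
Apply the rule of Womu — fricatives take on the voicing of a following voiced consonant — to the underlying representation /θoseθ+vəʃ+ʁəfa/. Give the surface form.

/θ/ is a voiceless dental fricative. The following trigger /v/ is voiced, so /θ/ must become voiced as well.
The voiced dental fricative is [ð], so /θ/ → [ð].
At the second juncture, /ʃ/ likewise becomes [ʒ] adjacent to /ʁ/.

[θoseðvəʒʁəfa]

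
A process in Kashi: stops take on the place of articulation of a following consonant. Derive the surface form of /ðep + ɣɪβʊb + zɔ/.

The rule targets /p/ (voiceless bilabial stop), which sits before the trigger /ɣ/ (velar).
A voiceless velar stop is [k], so the surface segment is [k].
At the second juncture, /b/ likewise becomes [d] adjacent to /z/.

[ðekɣɪβʊdzɔ]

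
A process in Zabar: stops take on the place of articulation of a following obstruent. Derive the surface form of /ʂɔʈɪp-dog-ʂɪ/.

The rule targets /p/ (voiceless bilabial stop), which sits before the trigger /d/ (alveolar).
A voiceless alveolar stop is [t], so the surface segment is [t].
The same rule applies at the second boundary: /g/ → [ɖ] next to /ʂ/.

[ʂɔʈɪtdoɖʂɪ]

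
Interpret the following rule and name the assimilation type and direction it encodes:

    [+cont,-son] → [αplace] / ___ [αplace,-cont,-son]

regressive place assimilation

The shared variable α links the value of the place features (abbreviated [place]) on the target to the same value on the neighbouring segment, so place is the feature that assimilates.
Since the environment is written after the underscore, the trigger follows the target; the direction is regressive.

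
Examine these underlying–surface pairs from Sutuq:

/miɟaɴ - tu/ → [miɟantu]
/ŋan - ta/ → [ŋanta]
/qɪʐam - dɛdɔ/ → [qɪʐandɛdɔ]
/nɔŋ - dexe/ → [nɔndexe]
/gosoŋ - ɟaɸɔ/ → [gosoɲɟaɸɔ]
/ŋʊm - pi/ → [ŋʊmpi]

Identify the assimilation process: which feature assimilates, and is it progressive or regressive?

Underlying /ɴ/ is realised as [n] next to /t/; /t/ itself does not change.
/ɴ/ is uvular while /t/ is alveolar; the output [n] is alveolar, matching the trigger — so the feature that spreads is place.
Manner and voice are unchanged, so the assimilation is partial, not total.
Checking the remaining alternations: /m/ → [n] before /d/ (bilabial → alveolar, matching alveolar); /ŋ/ → [n] before /d/ (velar → alveolar, matching alveolar); /ŋ/ → [ɲ] before /ɟ/ (velar → palatal, matching palatal) — only place changes, and always toward the following segment.
Nothing changes in [ŋanta], [ŋʊmpi]: there the adjacent consonants already agree in place (/n/ and /t/ are both alveolar; /m/ and /p/ are both bilabial), so these forms are consistent with the same rule.
Since the segment that changes precedes the conditioning segment, the assimilation is regressive.

regressive place assimilation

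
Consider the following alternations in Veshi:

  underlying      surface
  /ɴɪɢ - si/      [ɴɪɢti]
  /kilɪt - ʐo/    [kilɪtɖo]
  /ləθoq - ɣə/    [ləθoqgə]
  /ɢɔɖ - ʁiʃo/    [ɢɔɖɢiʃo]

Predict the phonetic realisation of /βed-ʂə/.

[βedʈə]

The data show progressive manner assimilation: /s/ → [t] after /ɢ/; /ʐ/ → [ɖ] after /t/; /ɣ/ → [g] after /q/; /ʁ/ → [ɢ] after /ɖ/. In each pair only manner changes, matching the preceding consonant, while place and voice stay constant.
The rule targets /ʂ/ (voiceless retroflex fricative), which sits after the trigger /d/ (stop).
Changing only its manner to stop gives [ʈ] — the voiceless retroflex stop.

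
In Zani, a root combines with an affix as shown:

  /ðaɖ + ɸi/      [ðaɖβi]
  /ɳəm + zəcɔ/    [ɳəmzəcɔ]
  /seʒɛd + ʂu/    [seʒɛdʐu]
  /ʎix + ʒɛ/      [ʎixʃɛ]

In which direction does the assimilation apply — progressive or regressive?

progressive

Underlying /ɸ/ is realised as [β] next to /ɖ/; /ɖ/ itself does not change.
/ɸ/ is voiceless while /ɖ/ is voiced; the output [β] is voiced, matching the trigger — so the feature that spreads is voicing.
The other alternating forms pattern the same way: /ʂ/ → [ʐ] after /d/ (voiceless → voiced, matching voiced); /ʒ/ → [ʃ] after /x/ (voiced → voiceless, matching voiceless) — only voicing changes, and always toward the preceding segment.
No alternation appears in [ɳəmzəcɔ]: there the adjacent consonants already agree in voicing (/z/ and /m/ are both voiced), so this form is consistent with the same rule.
The trigger is the preceding segment, so the direction is progressive (perseverative).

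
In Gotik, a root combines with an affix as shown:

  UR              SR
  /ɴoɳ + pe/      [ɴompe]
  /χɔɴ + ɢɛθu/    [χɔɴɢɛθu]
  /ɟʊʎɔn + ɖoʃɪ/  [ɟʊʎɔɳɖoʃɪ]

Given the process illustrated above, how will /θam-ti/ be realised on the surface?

The data show regressive place assimilation: /ɳ/ → [m] before /p/; /n/ → [ɳ] before /ɖ/. In each pair only place changes, matching the following consonant, while manner and voice stay constant.
No alternation appears in [χɔɴɢɛθu]: there the adjacent consonants already agree in place (/ɴ/ and /ɢ/ are both uvular), so this form is consistent with the same rule.
/m/ is a voiced bilabial nasal. The following trigger /t/ is alveolar, so /m/ must become alveolar as well.
A voiced alveolar nasal is [n], so the surface segment is [n].

[θanti]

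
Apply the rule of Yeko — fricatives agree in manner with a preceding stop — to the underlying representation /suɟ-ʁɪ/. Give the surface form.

The rule targets /ʁ/ (voiced uvular fricative), which sits after the trigger /ɟ/ (stop).
Changing only its manner to stop gives [ɢ] — the voiced uvular stop.

[suɟɢɪ]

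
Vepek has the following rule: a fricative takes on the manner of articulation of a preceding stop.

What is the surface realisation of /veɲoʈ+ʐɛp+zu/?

The rule targets /ʐ/ (voiced retroflex fricative), which sits after the trigger /ʈ/ (stop).
A voiced retroflex stop is [ɖ], so the surface segment is [ɖ].
At the second juncture, /z/ likewise becomes [d] adjacent to /p/.

[veɲoʈɖɛpdu]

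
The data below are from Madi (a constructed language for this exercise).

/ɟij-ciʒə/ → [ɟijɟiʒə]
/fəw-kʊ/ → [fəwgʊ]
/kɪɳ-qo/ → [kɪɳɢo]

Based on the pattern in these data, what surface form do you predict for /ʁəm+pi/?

The data show progressive voicing assimilation: /c/ → [ɟ] after /j/; /k/ → [g] after /w/; /q/ → [ɢ] after /ɳ/. In each pair only voicing changes, matching the preceding consonant, while place and manner stay constant.
/p/ is a voiceless bilabial stop. The preceding trigger /m/ is voiced, so /p/ must become voiced as well.
Changing only its voicing to voiced gives [b] — the voiced bilabial stop.

[ʁəmbi]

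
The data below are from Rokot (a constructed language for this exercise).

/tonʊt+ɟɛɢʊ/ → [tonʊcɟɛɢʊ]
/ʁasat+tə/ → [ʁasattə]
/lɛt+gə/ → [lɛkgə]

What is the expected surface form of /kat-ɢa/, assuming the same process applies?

[kaqɢa]

The data show regressive place assimilation: /t/ → [c] before /ɟ/; /t/ → [k] before /g/. In each pair only place changes, matching the following consonant, while manner and voice stay constant.
Nothing changes in [ʁasattə]: there the adjacent consonants already agree in place (/t/ and /t/ are both alveolar), so this form is consistent with the same rule.
The rule targets /t/ (voiceless alveolar stop), which sits before the trigger /ɢ/ (uvular).
Changing only its place to uvular gives [q] — the voiceless uvular stop.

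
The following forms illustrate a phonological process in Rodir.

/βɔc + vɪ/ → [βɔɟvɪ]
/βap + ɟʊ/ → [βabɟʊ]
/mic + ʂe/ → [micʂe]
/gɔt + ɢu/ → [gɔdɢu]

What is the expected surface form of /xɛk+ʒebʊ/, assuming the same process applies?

[xɛgʒebʊ]

The data show regressive voicing assimilation: /c/ → [ɟ] before /v/; /p/ → [b] before /ɟ/; /t/ → [d] before /ɢ/. In each pair only voicing changes, matching the following consonant, while place and manner stay constant.
No alternation appears in [micʂe]: there the adjacent consonants already agree in voicing (/c/ and /ʂ/ are both voiceless), so this form is consistent with the same rule.
The rule targets /k/ (voiceless velar stop), which sits before the trigger /ʒ/ (voiced).
A voiced velar stop is [g], so the surface segment is [g].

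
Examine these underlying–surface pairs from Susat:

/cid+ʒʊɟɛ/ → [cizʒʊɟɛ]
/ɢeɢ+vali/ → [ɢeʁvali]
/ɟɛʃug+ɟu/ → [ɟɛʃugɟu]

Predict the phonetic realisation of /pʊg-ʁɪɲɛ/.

The data show regressive manner assimilation: /d/ → [z] before /ʒ/; /ɢ/ → [ʁ] before /v/. In each pair only manner changes, matching the following consonant, while place and voice stay constant.
Nothing changes in [ɟɛʃugɟu]: there the adjacent consonants already agree in manner (/g/ and /ɟ/ are both stops), so this form is consistent with the same rule.
/g/ is a voiced velar stop. The following trigger /ʁ/ is a fricative, so /g/ must become a fricative as well.
The voiced velar fricative is [ɣ], so /g/ → [ɣ].

[pʊɣʁɪɲɛ]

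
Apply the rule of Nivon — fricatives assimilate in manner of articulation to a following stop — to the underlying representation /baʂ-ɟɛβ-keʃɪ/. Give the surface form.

/ʂ/ is a voiceless retroflex fricative. The following trigger /ɟ/ is a stop, so /ʂ/ must become a stop as well.
A voiceless retroflex stop is [ʈ], so the surface segment is [ʈ].
The same rule applies at the second boundary: /β/ → [b] next to /k/.

[baʈɟɛbkeʃɪ]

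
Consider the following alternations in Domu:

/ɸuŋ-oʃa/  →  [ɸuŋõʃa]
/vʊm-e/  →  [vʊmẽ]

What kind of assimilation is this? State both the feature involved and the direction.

progressive nasality assimilation (vowel nasalisation)

The vowel /o/ surfaces as nasalised [õ] next to the preceding nasal /ŋ/ — it has acquired the [+nasal] feature of its neighbour.
The other form shows the same pattern: /e/ → [ẽ] after /m/ — each time a vowel is nasalised next to a preceding nasal.
Because the conditioning nasal is to the left of the vowel that changes, the process is progressive (perseverative).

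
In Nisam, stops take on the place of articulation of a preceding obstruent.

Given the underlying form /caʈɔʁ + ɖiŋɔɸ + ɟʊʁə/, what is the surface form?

[caʈɔʁɢiŋɔɸbʊʁə]

/ɖ/ is a voiced retroflex stop. The preceding trigger /ʁ/ is uvular, so /ɖ/ must become uvular as well.
Changing only its place to uvular gives [ɢ] — the voiced uvular stop.
The same rule applies at the second boundary: /ɟ/ → [b] next to /ɸ/.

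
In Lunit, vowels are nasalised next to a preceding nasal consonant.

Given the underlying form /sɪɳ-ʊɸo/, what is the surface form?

The vowel /ʊ/ is adjacent to the preceding nasal /ɳ/, so it acquires [+nasal] and surfaces as [ʊ̃].

[sɪɳʊ̃ɸo]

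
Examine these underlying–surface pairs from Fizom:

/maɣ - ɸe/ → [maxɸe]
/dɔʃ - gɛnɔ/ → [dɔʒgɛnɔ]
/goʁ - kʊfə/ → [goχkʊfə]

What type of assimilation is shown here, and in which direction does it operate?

The segment that alternates is /ɣ/, which surfaces as [x] when adjacent to /ɸ/.
The change voiced → voiceless matches the voicing of the following /ɸ/, identifying this as voicing assimilation.
Place and manner are unchanged, so the assimilation is partial, not total.
The same holds elsewhere in the data: /ʃ/ → [ʒ] before /g/ (voiceless → voiced, matching voiced); /ʁ/ → [χ] before /k/ (voiced → voiceless, matching voiceless) — only voicing changes, and always toward the following segment.
Since the segment that changes precedes the conditioning segment, the assimilation is regressive.

regressive voicing assimilation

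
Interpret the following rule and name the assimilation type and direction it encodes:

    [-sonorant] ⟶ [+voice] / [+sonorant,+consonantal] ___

The structural change is [+voice], and the conditioning segment [+sonorant,+consonantal] (a sonorant consonant) is itself voiced, so the target comes to share the voicing of its neighbour — voicing assimilation.
Since the environment is written before the underscore, the trigger precedes the target; the direction is progressive.

progressive voicing assimilation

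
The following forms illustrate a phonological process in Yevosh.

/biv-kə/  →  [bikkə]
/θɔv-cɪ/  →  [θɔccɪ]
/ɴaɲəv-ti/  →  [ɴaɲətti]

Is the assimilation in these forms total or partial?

total assimilation

Underlying /v/ is realised as [k] next to /k/; /k/ itself does not change.
The output [k] is identical to the trigger /k/ — every feature (place, manner, voicing) has been copied — so this is total assimilation.
The remaining alternations confirm this: /v/ → [c] before /c/; /v/ → [t] before /t/ — in each case the output is a copy of the following consonant.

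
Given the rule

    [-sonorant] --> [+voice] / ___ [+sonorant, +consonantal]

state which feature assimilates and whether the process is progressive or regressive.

regressive voicing assimilation

The target ([-sonorant], obstruents) acquires [+voice] next to a sonorant consonant ([+sonorant, +consonantal]) — it takes on the voicing of its neighbour, so the feature that spreads is voicing.
Since the environment is written after the underscore, the trigger follows the target; the direction is regressive.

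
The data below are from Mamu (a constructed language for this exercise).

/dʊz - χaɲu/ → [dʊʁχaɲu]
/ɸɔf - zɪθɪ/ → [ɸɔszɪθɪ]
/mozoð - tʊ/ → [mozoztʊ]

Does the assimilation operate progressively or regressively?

The segment that alternates is /z/, which surfaces as [ʁ] when adjacent to /χ/.
/z/ is alveolar while /χ/ is uvular; the output [ʁ] is uvular, matching the trigger — so the feature that spreads is place.
Checking the remaining alternations: /f/ → [s] before /z/ (labiodental → alveolar, matching alveolar); /ð/ → [z] before /t/ (dental → alveolar, matching alveolar) — only place changes, and always toward the following segment.
Since the segment that changes precedes the conditioning segment, the assimilation is regressive.

regressive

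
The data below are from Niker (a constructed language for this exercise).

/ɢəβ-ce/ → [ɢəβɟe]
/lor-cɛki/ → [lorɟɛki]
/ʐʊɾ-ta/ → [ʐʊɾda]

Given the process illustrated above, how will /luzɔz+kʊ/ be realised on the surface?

[luzɔzgʊ]

The data show progressive voicing assimilation: /c/ → [ɟ] after /β/; /c/ → [ɟ] after /r/; /t/ → [d] after /ɾ/. In each pair only voicing changes, matching the preceding consonant, while place and manner stay constant.
/k/ is a voiceless velar stop. The preceding trigger /z/ is voiced, so /k/ must become voiced as well.
Changing only its voicing to voiced gives [g] — the voiced velar stop.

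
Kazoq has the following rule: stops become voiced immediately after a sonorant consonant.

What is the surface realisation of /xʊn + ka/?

/k/ is a voiceless velar stop. The preceding trigger /n/ is voiced, so /k/ must become voiced as well.
A voiced velar stop is [g], so the surface segment is [g].

[xʊnga]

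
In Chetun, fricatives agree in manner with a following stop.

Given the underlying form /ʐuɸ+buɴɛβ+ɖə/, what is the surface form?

[ʐupbuɴɛbɖə]

The rule targets /ɸ/ (voiceless bilabial fricative), which sits before the trigger /b/ (stop).
The voiceless bilabial stop is [p], so /ɸ/ → [p].
At the second juncture, /β/ likewise becomes [b] adjacent to /ɖ/.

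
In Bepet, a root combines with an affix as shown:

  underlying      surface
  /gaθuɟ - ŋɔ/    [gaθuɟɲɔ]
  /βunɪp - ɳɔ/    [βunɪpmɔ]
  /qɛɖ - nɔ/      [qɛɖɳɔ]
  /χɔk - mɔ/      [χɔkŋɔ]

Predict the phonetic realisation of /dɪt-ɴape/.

[dɪtnape]

The data show progressive place assimilation: /ŋ/ → [ɲ] after /ɟ/; /ɳ/ → [m] after /p/; /n/ → [ɳ] after /ɖ/; /m/ → [ŋ] after /k/. In each pair only place changes, matching the preceding consonant, while manner and voice stay constant.
The rule targets /ɴ/ (voiced uvular nasal), which sits after the trigger /t/ (alveolar).
The voiced alveolar nasal is [n], so /ɴ/ → [n].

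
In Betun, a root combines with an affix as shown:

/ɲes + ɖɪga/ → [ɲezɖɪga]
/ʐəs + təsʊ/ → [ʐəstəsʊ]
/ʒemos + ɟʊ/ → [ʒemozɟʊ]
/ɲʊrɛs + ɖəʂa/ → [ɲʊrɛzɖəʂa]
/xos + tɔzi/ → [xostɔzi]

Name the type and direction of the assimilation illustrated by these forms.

regressive voicing assimilation

Underlying /s/ is realised as [z] next to /ɖ/; /ɖ/ itself does not change.
The change voiceless → voiced matches the voicing of the following /ɖ/, identifying this as voicing assimilation.
Place and manner are unchanged, so the assimilation is partial, not total.
The other alternating form patterns the same way: /s/ → [z] before /ɟ/ (voiceless → voiced, matching voiced) — only voicing changes, and always toward the following segment.
Nothing changes in [ʐəstəsʊ], [xostɔzi]: there the adjacent consonants already agree in voicing (/s/ and /t/ are both voiceless; /s/ and /t/ are both voiceless), so these forms are consistent with the same rule.
Since the segment that changes precedes the conditioning segment, the assimilation is regressive.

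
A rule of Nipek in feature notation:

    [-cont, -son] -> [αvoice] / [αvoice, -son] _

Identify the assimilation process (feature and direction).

The rule copies [voice] from the environment onto the target, so the assimilating feature is voicing.
Since the environment is written before the underscore, the trigger precedes the target; the direction is progressive.

progressive voicing assimilation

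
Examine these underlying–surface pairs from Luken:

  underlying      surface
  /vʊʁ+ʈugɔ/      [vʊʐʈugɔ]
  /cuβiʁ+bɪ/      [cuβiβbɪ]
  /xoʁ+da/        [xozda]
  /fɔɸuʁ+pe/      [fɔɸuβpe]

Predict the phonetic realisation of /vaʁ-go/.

[vaɣgo]

The data show regressive place assimilation: /ʁ/ → [ʐ] before /ʈ/; /ʁ/ → [β] before /b/; /ʁ/ → [z] before /d/; /ʁ/ → [β] before /p/. In each pair only place changes, matching the following consonant, while manner and voice stay constant.
The rule targets /ʁ/ (voiced uvular fricative), which sits before the trigger /g/ (velar).
Changing only its place to velar gives [ɣ] — the voiced velar fricative.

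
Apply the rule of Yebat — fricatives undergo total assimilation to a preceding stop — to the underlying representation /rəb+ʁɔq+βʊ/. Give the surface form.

[rəbbɔqqʊ]

/ʁ/ is the segment targeted by the rule; it sits immediately after /b/, so it assimilates completely and surfaces as [b].
The same rule applies at the second boundary: /β/ → [q] next to /q/.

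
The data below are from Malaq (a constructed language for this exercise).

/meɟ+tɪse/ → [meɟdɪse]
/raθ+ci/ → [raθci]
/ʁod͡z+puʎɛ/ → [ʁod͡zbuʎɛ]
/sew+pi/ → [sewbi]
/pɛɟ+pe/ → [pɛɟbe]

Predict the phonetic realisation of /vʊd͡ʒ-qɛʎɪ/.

The data show progressive voicing assimilation: /t/ → [d] after /ɟ/; /p/ → [b] after /d͡z/; /p/ → [b] after /w/; /p/ → [b] after /ɟ/. In each pair only voicing changes, matching the preceding consonant, while place and manner stay constant.
No alternation appears in [raθci]: there the adjacent consonants already agree in voicing (/c/ and /θ/ are both voiceless), so this form is consistent with the same rule.
/q/ is a voiceless uvular stop. The preceding trigger /d͡ʒ/ is voiced, so /q/ must become voiced as well.
Changing only its voicing to voiced gives [ɢ] — the voiced uvular stop.

[vʊd͡ʒɢɛʎɪ]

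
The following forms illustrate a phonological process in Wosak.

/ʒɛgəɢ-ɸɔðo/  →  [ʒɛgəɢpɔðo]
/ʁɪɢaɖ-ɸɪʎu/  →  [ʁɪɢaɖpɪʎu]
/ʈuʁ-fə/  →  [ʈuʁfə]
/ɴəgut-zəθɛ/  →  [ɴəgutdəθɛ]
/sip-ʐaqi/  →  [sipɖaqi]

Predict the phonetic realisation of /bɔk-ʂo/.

The data show progressive manner assimilation: /ɸ/ → [p] after /ɢ/; /ɸ/ → [p] after /ɖ/; /z/ → [d] after /t/; /ʐ/ → [ɖ] after /p/. In each pair only manner changes, matching the preceding consonant, while place and voice stay constant.
No alternation appears in [ʈuʁfə]: there the adjacent consonants already agree in manner (/f/ and /ʁ/ are both fricatives), so this form is consistent with the same rule.
/ʂ/ is a voiceless retroflex fricative. The preceding trigger /k/ is a stop, so /ʂ/ must become a stop as well.
The voiceless retroflex stop is [ʈ], so /ʂ/ → [ʈ].

[bɔkʈo]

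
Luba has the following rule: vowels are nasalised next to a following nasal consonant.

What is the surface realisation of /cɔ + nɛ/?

[cɔ̃nɛ]

The vowel /ɔ/ is adjacent to the following nasal /n/, so it acquires [+nasal] and surfaces as [ɔ̃].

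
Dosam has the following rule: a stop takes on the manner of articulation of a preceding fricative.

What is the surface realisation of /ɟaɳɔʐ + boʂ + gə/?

[ɟaɳɔʐβoʂɣə]

The rule targets /b/ (voiced bilabial stop), which sits after the trigger /ʐ/ (fricative).
The voiced bilabial fricative is [β], so /b/ → [β].
The same rule applies at the second boundary: /g/ → [ɣ] next to /ʂ/.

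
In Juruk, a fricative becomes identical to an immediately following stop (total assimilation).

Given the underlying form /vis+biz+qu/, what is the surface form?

/s/ is the segment targeted by the rule; it sits immediately before /b/, so it assimilates completely and surfaces as [b].
At the second juncture, /z/ likewise becomes [q] adjacent to /q/.

[vibbiqqu]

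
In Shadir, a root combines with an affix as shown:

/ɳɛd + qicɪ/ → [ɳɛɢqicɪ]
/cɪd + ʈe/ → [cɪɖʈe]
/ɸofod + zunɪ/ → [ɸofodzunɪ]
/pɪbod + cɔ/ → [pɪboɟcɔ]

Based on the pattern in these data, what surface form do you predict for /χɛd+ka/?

The data show regressive place assimilation: /d/ → [ɢ] before /q/; /d/ → [ɖ] before /ʈ/; /d/ → [ɟ] before /c/. In each pair only place changes, matching the following consonant, while manner and voice stay constant.
Nothing changes in [ɸofodzunɪ]: there the adjacent consonants already agree in place (/d/ and /z/ are both alveolar), so this form is consistent with the same rule.
/d/ is a voiced alveolar stop. The following trigger /k/ is velar, so /d/ must become velar as well.
A voiced velar stop is [g], so the surface segment is [g].

[χɛgka]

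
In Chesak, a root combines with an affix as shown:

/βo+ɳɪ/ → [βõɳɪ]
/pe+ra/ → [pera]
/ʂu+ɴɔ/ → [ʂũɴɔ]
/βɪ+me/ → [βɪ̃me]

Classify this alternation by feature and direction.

The vowel /o/ surfaces as nasalised [õ] next to the following nasal /ɳ/ — it has acquired the [+nasal] feature of its neighbour.
Likewise in the remaining data: /u/ → [ũ] before /ɴ/; /ɪ/ → [ɪ̃] before /m/ — each time a vowel is nasalised next to a following nasal.
No change occurs in [pera] because the vowel at the boundary is adjacent to an oral consonant, not a nasal (/e/ next to /r/).
Because the conditioning nasal is to the right of the vowel that changes, the process is regressive (anticipatory).

regressive nasality assimilation (vowel nasalisation)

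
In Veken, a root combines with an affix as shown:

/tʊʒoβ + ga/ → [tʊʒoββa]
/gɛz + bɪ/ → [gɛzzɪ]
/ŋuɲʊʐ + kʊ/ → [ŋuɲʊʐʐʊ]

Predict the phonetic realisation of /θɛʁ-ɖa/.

[θɛʁʁa]

The data show progressive total assimilation (/g/ → [β] after /β/; /b/ → [z] after /z/; /k/ → [ʐ] after /ʐ/): in every case the target segment becomes identical to its preceding neighbour, copying more than a single feature.
/ɖ/ is the segment targeted by the rule; it sits immediately after /ʁ/, so it assimilates completely and surfaces as [ʁ].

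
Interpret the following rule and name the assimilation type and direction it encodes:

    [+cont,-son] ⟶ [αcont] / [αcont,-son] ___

progressive manner assimilation

The rule copies [cont] (continuancy) from the environment onto the target fricatives; since [±cont] encodes the stop/fricative manner contrast, the assimilating dimension is manner.
The conditioning segment sits to the left of the focus bar, meaning the trigger precedes the segment that changes — progressive assimilation.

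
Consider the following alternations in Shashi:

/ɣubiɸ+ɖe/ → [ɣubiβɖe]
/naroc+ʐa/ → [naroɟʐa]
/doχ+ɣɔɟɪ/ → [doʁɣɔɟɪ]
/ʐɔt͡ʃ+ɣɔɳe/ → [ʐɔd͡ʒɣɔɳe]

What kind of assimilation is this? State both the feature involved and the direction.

Comparing underlying and surface forms, /ɸ/ → [β] is the alternation; the neighbouring /ɖ/ is constant.
/ɸ/ is voiceless while /ɖ/ is voiced; the output [β] is voiced, matching the trigger — so the feature that spreads is voicing.
Place and manner are unchanged, so the assimilation is partial, not total.
The other alternating forms pattern the same way: /c/ → [ɟ] before /ʐ/ (voiceless → voiced, matching voiced); /χ/ → [ʁ] before /ɣ/ (voiceless → voiced, matching voiced); /t͡ʃ/ → [d͡ʒ] before /ɣ/ (voiceless → voiced, matching voiced) — only voicing changes, and always toward the following segment.
Since the segment that changes precedes the conditioning segment, the assimilation is regressive.

regressive voicing assimilation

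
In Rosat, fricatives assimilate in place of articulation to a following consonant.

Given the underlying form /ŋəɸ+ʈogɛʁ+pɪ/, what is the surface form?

The rule targets /ɸ/ (voiceless bilabial fricative), which sits before the trigger /ʈ/ (retroflex).
Changing only its place to retroflex gives [ʂ] — the voiceless retroflex fricative.
At the second juncture, /ʁ/ likewise becomes [β] adjacent to /p/.

[ŋəʂʈogɛβpɪ]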